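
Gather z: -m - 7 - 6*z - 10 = -m - 6*z - 17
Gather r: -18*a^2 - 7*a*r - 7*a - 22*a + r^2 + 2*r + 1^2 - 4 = -18*a^2 - 29*a + r^2 + r*(2 - 7*a) - 3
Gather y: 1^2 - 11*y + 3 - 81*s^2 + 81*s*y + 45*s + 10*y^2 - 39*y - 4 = -81*s^2 + 45*s + 10*y^2 + y*(81*s - 50)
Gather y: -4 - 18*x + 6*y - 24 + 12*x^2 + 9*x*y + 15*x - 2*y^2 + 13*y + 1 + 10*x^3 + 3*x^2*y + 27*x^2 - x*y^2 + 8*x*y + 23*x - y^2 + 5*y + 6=10*x^3 + 39*x^2 + 20*x + y^2*(-x - 3) + y*(3*x^2 + 17*x + 24) - 21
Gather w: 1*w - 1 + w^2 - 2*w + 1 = w^2 - w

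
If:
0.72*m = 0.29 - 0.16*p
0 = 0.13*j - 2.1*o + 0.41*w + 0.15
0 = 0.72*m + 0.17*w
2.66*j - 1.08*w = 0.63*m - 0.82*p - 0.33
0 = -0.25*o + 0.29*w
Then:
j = -0.68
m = -0.01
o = 0.04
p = 1.84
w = 0.03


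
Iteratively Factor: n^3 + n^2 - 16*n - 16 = (n + 1)*(n^2 - 16) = (n - 4)*(n + 1)*(n + 4)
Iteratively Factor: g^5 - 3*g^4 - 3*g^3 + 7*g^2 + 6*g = (g + 1)*(g^4 - 4*g^3 + g^2 + 6*g) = (g + 1)^2*(g^3 - 5*g^2 + 6*g) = g*(g + 1)^2*(g^2 - 5*g + 6) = g*(g - 2)*(g + 1)^2*(g - 3)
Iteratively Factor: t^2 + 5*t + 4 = (t + 1)*(t + 4)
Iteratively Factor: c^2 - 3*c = (c)*(c - 3)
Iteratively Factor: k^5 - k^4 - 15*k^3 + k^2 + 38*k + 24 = (k + 1)*(k^4 - 2*k^3 - 13*k^2 + 14*k + 24) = (k - 4)*(k + 1)*(k^3 + 2*k^2 - 5*k - 6) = (k - 4)*(k + 1)^2*(k^2 + k - 6) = (k - 4)*(k - 2)*(k + 1)^2*(k + 3)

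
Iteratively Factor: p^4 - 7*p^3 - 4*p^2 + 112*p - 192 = (p + 4)*(p^3 - 11*p^2 + 40*p - 48) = (p - 3)*(p + 4)*(p^2 - 8*p + 16) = (p - 4)*(p - 3)*(p + 4)*(p - 4)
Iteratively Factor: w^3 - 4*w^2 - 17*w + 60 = (w - 5)*(w^2 + w - 12) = (w - 5)*(w - 3)*(w + 4)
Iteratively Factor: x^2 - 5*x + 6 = (x - 2)*(x - 3)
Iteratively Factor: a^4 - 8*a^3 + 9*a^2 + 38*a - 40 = (a + 2)*(a^3 - 10*a^2 + 29*a - 20) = (a - 5)*(a + 2)*(a^2 - 5*a + 4) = (a - 5)*(a - 1)*(a + 2)*(a - 4)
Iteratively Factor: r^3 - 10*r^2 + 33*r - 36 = (r - 4)*(r^2 - 6*r + 9) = (r - 4)*(r - 3)*(r - 3)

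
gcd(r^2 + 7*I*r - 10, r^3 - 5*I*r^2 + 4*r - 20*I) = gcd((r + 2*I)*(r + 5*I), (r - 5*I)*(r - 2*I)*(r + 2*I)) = r + 2*I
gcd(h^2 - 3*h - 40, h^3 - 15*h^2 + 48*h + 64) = h - 8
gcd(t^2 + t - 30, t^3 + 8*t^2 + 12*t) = t + 6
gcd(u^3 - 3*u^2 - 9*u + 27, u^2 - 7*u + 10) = 1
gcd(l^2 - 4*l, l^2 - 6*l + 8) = l - 4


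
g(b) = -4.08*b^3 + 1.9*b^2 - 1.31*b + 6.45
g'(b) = -12.24*b^2 + 3.8*b - 1.31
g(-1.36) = 22.01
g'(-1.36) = -29.12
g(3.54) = -155.37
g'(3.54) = -141.24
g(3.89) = -210.06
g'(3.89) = -171.74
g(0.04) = 6.40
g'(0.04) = -1.18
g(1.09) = 2.00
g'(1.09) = -11.71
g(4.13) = -253.97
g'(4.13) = -194.39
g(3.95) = -220.53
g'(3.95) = -177.27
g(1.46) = -4.11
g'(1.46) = -21.85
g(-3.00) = 137.64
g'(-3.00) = -122.87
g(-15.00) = 14223.60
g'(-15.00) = -2812.31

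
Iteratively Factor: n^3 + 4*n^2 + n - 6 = (n + 2)*(n^2 + 2*n - 3) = (n + 2)*(n + 3)*(n - 1)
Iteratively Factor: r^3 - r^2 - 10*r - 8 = (r + 1)*(r^2 - 2*r - 8) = (r - 4)*(r + 1)*(r + 2)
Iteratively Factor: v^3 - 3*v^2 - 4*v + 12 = (v + 2)*(v^2 - 5*v + 6) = (v - 2)*(v + 2)*(v - 3)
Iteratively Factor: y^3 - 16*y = (y)*(y^2 - 16) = y*(y - 4)*(y + 4)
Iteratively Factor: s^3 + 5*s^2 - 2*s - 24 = (s - 2)*(s^2 + 7*s + 12) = (s - 2)*(s + 3)*(s + 4)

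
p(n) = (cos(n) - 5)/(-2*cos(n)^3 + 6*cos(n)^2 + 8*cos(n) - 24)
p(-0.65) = 0.28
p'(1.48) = -0.04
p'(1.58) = -0.03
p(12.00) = 0.29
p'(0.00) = 0.00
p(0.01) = 0.33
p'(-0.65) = 0.12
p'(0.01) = -0.00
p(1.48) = 0.21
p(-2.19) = 0.21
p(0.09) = 0.33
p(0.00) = 0.33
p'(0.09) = -0.03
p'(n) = (cos(n) - 5)*(-6*sin(n)*cos(n)^2 + 12*sin(n)*cos(n) + 8*sin(n))/(-2*cos(n)^3 + 6*cos(n)^2 + 8*cos(n) - 24)^2 - sin(n)/(-2*cos(n)^3 + 6*cos(n)^2 + 8*cos(n) - 24)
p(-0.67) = 0.28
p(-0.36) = 0.32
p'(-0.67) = 0.12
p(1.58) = 0.21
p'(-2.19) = -0.04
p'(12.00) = 0.12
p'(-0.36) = 0.09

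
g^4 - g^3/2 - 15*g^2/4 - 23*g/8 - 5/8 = (g - 5/2)*(g + 1/2)^2*(g + 1)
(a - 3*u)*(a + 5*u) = a^2 + 2*a*u - 15*u^2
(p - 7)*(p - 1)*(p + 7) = p^3 - p^2 - 49*p + 49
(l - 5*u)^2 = l^2 - 10*l*u + 25*u^2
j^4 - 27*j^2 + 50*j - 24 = (j - 4)*(j - 1)^2*(j + 6)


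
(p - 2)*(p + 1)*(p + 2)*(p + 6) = p^4 + 7*p^3 + 2*p^2 - 28*p - 24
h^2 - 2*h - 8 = (h - 4)*(h + 2)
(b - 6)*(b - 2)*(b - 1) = b^3 - 9*b^2 + 20*b - 12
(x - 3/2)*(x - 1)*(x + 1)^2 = x^4 - x^3/2 - 5*x^2/2 + x/2 + 3/2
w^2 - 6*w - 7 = (w - 7)*(w + 1)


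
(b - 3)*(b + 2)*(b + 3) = b^3 + 2*b^2 - 9*b - 18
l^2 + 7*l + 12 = (l + 3)*(l + 4)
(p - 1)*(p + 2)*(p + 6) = p^3 + 7*p^2 + 4*p - 12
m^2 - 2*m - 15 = (m - 5)*(m + 3)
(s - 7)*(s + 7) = s^2 - 49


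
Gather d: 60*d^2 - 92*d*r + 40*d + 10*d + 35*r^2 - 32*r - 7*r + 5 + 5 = 60*d^2 + d*(50 - 92*r) + 35*r^2 - 39*r + 10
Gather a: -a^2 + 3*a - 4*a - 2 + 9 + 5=-a^2 - a + 12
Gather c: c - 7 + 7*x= c + 7*x - 7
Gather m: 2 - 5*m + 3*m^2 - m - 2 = 3*m^2 - 6*m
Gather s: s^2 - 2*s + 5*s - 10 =s^2 + 3*s - 10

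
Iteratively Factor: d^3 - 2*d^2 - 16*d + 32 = (d - 2)*(d^2 - 16) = (d - 2)*(d + 4)*(d - 4)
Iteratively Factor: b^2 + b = (b)*(b + 1)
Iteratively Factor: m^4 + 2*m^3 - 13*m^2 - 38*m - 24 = (m + 3)*(m^3 - m^2 - 10*m - 8) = (m - 4)*(m + 3)*(m^2 + 3*m + 2) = (m - 4)*(m + 1)*(m + 3)*(m + 2)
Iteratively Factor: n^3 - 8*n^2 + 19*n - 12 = (n - 4)*(n^2 - 4*n + 3) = (n - 4)*(n - 3)*(n - 1)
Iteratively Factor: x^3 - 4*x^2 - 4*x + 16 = (x - 2)*(x^2 - 2*x - 8) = (x - 4)*(x - 2)*(x + 2)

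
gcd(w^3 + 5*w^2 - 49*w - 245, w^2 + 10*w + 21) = w + 7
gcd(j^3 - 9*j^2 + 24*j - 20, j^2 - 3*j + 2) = j - 2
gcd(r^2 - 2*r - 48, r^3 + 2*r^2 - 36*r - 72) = r + 6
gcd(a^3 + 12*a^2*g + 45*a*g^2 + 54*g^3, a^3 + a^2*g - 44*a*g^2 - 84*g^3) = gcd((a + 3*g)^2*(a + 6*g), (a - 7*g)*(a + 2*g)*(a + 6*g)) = a + 6*g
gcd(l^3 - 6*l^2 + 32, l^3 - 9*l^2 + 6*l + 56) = l^2 - 2*l - 8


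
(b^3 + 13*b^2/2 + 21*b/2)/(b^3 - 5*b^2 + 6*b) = (2*b^2 + 13*b + 21)/(2*(b^2 - 5*b + 6))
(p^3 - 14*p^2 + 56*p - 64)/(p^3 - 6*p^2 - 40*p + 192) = (p - 2)/(p + 6)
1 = 1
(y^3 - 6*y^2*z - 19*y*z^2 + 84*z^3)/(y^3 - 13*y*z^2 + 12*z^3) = (y - 7*z)/(y - z)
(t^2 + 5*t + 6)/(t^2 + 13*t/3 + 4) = 3*(t + 2)/(3*t + 4)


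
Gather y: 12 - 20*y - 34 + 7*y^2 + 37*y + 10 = 7*y^2 + 17*y - 12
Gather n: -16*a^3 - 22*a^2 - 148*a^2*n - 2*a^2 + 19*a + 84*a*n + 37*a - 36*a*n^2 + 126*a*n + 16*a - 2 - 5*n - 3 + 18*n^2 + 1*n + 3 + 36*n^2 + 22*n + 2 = -16*a^3 - 24*a^2 + 72*a + n^2*(54 - 36*a) + n*(-148*a^2 + 210*a + 18)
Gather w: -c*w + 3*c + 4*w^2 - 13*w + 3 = 3*c + 4*w^2 + w*(-c - 13) + 3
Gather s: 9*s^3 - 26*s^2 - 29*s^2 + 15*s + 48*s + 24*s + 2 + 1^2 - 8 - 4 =9*s^3 - 55*s^2 + 87*s - 9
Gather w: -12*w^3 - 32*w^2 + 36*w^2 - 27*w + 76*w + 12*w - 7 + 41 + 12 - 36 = -12*w^3 + 4*w^2 + 61*w + 10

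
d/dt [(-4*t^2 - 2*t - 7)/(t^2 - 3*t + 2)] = (14*t^2 - 2*t - 25)/(t^4 - 6*t^3 + 13*t^2 - 12*t + 4)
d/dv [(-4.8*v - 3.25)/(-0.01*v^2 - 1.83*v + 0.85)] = (0.048*v^2 + 8.784*v - (0.02*v + 1.83)*(4.8*v + 3.25) - 4.08)/(0.01*v^2 + 1.83*v - 0.85)^2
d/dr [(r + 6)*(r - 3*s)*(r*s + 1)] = s*(r + 6)*(r - 3*s) + (r + 6)*(r*s + 1) + (r - 3*s)*(r*s + 1)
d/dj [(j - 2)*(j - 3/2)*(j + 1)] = 3*j^2 - 5*j - 1/2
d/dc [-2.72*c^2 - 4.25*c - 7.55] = -5.44*c - 4.25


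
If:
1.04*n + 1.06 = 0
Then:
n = -1.02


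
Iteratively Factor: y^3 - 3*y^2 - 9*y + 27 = (y + 3)*(y^2 - 6*y + 9) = (y - 3)*(y + 3)*(y - 3)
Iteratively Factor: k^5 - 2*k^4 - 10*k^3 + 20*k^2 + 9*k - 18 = (k + 1)*(k^4 - 3*k^3 - 7*k^2 + 27*k - 18) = (k - 1)*(k + 1)*(k^3 - 2*k^2 - 9*k + 18) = (k - 1)*(k + 1)*(k + 3)*(k^2 - 5*k + 6) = (k - 2)*(k - 1)*(k + 1)*(k + 3)*(k - 3)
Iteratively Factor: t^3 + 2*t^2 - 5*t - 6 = (t - 2)*(t^2 + 4*t + 3) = (t - 2)*(t + 1)*(t + 3)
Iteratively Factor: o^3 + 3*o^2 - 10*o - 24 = (o + 4)*(o^2 - o - 6) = (o - 3)*(o + 4)*(o + 2)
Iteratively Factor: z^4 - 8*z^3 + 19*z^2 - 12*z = (z - 3)*(z^3 - 5*z^2 + 4*z) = (z - 4)*(z - 3)*(z^2 - z) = z*(z - 4)*(z - 3)*(z - 1)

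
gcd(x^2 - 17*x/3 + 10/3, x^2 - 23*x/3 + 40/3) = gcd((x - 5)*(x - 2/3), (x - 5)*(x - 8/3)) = x - 5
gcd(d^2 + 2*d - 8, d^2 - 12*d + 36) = 1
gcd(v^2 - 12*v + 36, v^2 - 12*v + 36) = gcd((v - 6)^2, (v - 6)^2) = v^2 - 12*v + 36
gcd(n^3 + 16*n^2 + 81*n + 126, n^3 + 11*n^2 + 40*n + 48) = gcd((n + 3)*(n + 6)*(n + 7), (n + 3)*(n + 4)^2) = n + 3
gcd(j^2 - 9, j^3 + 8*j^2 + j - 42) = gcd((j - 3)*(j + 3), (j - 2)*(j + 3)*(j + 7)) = j + 3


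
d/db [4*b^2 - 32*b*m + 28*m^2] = 8*b - 32*m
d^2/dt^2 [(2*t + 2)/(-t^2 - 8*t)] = 4*(3*t*(t + 3)*(t + 8) - 4*(t + 1)*(t + 4)^2)/(t^3*(t + 8)^3)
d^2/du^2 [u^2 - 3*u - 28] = 2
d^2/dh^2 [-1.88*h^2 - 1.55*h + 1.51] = -3.76000000000000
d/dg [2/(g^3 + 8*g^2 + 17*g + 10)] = 2*(-3*g^2 - 16*g - 17)/(g^3 + 8*g^2 + 17*g + 10)^2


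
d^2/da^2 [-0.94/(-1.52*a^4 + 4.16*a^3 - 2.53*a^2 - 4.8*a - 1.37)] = ((-17.1456*a^2 + 23.4624*a - 4.7564)*(1.52*a^4 - 4.16*a^3 + 2.53*a^2 + 4.8*a + 1.37) + 0.94*(6.08*a^3 - 12.48*a^2 + 5.06*a + 4.8)*(12.16*a^3 - 24.96*a^2 + 10.12*a + 9.6))/(1.52*a^4 - 4.16*a^3 + 2.53*a^2 + 4.8*a + 1.37)^3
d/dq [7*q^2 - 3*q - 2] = 14*q - 3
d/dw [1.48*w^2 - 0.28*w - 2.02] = 2.96*w - 0.28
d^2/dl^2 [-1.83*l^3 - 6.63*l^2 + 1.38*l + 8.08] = -10.98*l - 13.26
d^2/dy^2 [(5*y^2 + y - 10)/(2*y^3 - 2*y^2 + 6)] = (5*y^6 + 3*y^5 - 63*y^4 - 24*y^3 - 3*y^2 + 99*y + 15)/(y^9 - 3*y^8 + 3*y^7 + 8*y^6 - 18*y^5 + 9*y^4 + 27*y^3 - 27*y^2 + 27)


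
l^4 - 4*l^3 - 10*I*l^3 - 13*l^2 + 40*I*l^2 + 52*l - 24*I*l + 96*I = (l - 4)*(l - 8*I)*(l - 3*I)*(l + I)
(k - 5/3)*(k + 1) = k^2 - 2*k/3 - 5/3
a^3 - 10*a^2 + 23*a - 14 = (a - 7)*(a - 2)*(a - 1)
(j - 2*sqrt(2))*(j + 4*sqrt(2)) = j^2 + 2*sqrt(2)*j - 16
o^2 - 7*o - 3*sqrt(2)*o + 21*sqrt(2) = (o - 7)*(o - 3*sqrt(2))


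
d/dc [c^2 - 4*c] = 2*c - 4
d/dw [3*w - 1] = 3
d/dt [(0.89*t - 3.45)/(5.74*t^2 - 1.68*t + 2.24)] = (-5.1086*t^2 + 39.606*t - 3.8024)/(32.9476*t^4 - 19.2864*t^3 + 28.5376*t^2 - 7.5264*t + 5.0176)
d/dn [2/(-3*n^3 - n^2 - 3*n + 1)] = 2*(9*n^2 + 2*n + 3)/(3*n^3 + n^2 + 3*n - 1)^2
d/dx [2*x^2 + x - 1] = 4*x + 1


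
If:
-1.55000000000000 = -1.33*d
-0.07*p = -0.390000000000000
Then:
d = 1.17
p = 5.57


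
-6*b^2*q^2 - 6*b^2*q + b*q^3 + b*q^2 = q*(-6*b + q)*(b*q + b)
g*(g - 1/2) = g^2 - g/2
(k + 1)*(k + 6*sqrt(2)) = k^2 + k + 6*sqrt(2)*k + 6*sqrt(2)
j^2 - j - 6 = (j - 3)*(j + 2)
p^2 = p^2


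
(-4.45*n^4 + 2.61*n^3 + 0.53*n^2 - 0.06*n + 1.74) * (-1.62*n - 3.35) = 7.209*n^5 + 10.6793*n^4 - 9.6021*n^3 - 1.6783*n^2 - 2.6178*n - 5.829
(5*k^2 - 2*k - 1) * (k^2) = 5*k^4 - 2*k^3 - k^2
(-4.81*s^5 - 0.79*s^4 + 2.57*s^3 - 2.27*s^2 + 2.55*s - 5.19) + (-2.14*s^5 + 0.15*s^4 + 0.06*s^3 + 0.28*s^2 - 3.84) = -6.95*s^5 - 0.64*s^4 + 2.63*s^3 - 1.99*s^2 + 2.55*s - 9.03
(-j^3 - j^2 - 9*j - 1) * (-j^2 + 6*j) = j^5 - 5*j^4 + 3*j^3 - 53*j^2 - 6*j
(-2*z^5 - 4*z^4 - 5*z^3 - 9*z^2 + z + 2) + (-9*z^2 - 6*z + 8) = -2*z^5 - 4*z^4 - 5*z^3 - 18*z^2 - 5*z + 10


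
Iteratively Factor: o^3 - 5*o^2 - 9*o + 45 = (o - 3)*(o^2 - 2*o - 15) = (o - 3)*(o + 3)*(o - 5)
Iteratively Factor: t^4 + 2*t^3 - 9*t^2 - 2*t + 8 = (t - 1)*(t^3 + 3*t^2 - 6*t - 8) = (t - 1)*(t + 1)*(t^2 + 2*t - 8) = (t - 2)*(t - 1)*(t + 1)*(t + 4)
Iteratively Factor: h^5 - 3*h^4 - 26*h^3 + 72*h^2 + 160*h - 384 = (h - 4)*(h^4 + h^3 - 22*h^2 - 16*h + 96) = (h - 4)*(h - 2)*(h^3 + 3*h^2 - 16*h - 48) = (h - 4)*(h - 2)*(h + 3)*(h^2 - 16) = (h - 4)*(h - 2)*(h + 3)*(h + 4)*(h - 4)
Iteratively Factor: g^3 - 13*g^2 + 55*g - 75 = (g - 5)*(g^2 - 8*g + 15) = (g - 5)^2*(g - 3)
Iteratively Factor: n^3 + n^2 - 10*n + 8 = (n - 2)*(n^2 + 3*n - 4) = (n - 2)*(n - 1)*(n + 4)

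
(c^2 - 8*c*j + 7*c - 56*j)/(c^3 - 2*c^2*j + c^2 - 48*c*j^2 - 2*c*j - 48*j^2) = (c + 7)/(c^2 + 6*c*j + c + 6*j)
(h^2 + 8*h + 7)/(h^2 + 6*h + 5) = (h + 7)/(h + 5)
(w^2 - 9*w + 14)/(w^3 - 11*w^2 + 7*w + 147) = (w - 2)/(w^2 - 4*w - 21)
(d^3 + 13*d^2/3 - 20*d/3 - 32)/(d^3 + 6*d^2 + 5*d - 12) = (d - 8/3)/(d - 1)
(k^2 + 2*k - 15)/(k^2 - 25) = (k - 3)/(k - 5)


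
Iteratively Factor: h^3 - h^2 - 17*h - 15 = (h + 1)*(h^2 - 2*h - 15) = (h - 5)*(h + 1)*(h + 3)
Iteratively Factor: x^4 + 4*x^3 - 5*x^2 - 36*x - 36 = (x + 3)*(x^3 + x^2 - 8*x - 12) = (x + 2)*(x + 3)*(x^2 - x - 6) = (x - 3)*(x + 2)*(x + 3)*(x + 2)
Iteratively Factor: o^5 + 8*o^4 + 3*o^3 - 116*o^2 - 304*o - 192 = (o + 4)*(o^4 + 4*o^3 - 13*o^2 - 64*o - 48) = (o + 3)*(o + 4)*(o^3 + o^2 - 16*o - 16) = (o + 1)*(o + 3)*(o + 4)*(o^2 - 16) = (o + 1)*(o + 3)*(o + 4)^2*(o - 4)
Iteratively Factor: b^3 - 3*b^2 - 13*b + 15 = (b - 5)*(b^2 + 2*b - 3) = (b - 5)*(b + 3)*(b - 1)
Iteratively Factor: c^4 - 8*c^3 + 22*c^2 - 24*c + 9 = (c - 1)*(c^3 - 7*c^2 + 15*c - 9) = (c - 3)*(c - 1)*(c^2 - 4*c + 3) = (c - 3)*(c - 1)^2*(c - 3)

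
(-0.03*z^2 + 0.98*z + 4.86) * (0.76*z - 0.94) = -0.0228*z^3 + 0.773*z^2 + 2.7724*z - 4.5684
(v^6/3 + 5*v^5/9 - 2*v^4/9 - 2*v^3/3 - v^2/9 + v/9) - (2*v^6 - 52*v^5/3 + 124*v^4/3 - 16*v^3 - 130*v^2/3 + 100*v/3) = -5*v^6/3 + 161*v^5/9 - 374*v^4/9 + 46*v^3/3 + 389*v^2/9 - 299*v/9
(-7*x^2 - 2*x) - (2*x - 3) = -7*x^2 - 4*x + 3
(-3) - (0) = -3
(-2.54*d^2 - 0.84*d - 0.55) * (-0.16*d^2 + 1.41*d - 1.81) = 0.4064*d^4 - 3.447*d^3 + 3.501*d^2 + 0.7449*d + 0.9955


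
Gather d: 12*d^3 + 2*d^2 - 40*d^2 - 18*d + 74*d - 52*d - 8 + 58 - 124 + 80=12*d^3 - 38*d^2 + 4*d + 6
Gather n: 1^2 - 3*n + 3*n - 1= 0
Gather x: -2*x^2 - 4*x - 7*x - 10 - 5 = -2*x^2 - 11*x - 15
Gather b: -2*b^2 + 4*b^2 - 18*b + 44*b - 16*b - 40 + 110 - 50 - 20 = 2*b^2 + 10*b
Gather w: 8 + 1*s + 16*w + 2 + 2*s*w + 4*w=s + w*(2*s + 20) + 10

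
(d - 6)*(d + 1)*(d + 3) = d^3 - 2*d^2 - 21*d - 18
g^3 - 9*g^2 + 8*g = g*(g - 8)*(g - 1)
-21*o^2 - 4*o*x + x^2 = (-7*o + x)*(3*o + x)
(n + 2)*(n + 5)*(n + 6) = n^3 + 13*n^2 + 52*n + 60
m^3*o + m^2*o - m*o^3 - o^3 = (m - o)*(m + o)*(m*o + o)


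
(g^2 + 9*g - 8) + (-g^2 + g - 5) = 10*g - 13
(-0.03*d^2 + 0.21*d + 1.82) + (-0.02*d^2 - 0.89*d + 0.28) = -0.05*d^2 - 0.68*d + 2.1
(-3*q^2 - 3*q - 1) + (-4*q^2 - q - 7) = -7*q^2 - 4*q - 8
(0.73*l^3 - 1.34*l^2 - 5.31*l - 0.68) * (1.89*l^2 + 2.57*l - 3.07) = 1.3797*l^5 - 0.6565*l^4 - 15.7208*l^3 - 10.8181*l^2 + 14.5541*l + 2.0876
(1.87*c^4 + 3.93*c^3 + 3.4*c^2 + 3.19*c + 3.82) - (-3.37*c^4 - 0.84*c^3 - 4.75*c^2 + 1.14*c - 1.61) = 5.24*c^4 + 4.77*c^3 + 8.15*c^2 + 2.05*c + 5.43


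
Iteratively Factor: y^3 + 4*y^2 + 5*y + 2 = (y + 1)*(y^2 + 3*y + 2) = (y + 1)^2*(y + 2)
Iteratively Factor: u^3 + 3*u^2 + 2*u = (u + 2)*(u^2 + u) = u*(u + 2)*(u + 1)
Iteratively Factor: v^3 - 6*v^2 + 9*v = (v)*(v^2 - 6*v + 9) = v*(v - 3)*(v - 3)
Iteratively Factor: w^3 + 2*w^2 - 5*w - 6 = (w + 3)*(w^2 - w - 2) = (w - 2)*(w + 3)*(w + 1)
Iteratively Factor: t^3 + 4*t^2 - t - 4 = (t - 1)*(t^2 + 5*t + 4) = (t - 1)*(t + 4)*(t + 1)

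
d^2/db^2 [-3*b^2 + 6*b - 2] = -6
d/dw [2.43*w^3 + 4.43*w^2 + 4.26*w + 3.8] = 7.29*w^2 + 8.86*w + 4.26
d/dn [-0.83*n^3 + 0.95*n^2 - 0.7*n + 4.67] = -2.49*n^2 + 1.9*n - 0.7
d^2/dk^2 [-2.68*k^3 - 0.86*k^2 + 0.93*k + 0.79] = -16.08*k - 1.72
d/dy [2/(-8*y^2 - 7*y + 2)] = 2*(16*y + 7)/(8*y^2 + 7*y - 2)^2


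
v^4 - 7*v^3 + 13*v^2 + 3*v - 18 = (v - 3)^2*(v - 2)*(v + 1)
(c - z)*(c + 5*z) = c^2 + 4*c*z - 5*z^2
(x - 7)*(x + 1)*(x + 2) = x^3 - 4*x^2 - 19*x - 14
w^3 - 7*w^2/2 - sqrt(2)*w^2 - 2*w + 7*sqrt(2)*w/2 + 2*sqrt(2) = (w - 4)*(w + 1/2)*(w - sqrt(2))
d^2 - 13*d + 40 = (d - 8)*(d - 5)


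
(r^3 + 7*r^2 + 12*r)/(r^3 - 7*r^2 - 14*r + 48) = r*(r + 4)/(r^2 - 10*r + 16)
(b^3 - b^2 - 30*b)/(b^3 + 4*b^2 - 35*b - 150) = b/(b + 5)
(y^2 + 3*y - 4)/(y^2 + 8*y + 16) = (y - 1)/(y + 4)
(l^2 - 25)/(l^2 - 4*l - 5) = (l + 5)/(l + 1)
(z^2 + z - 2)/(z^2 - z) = (z + 2)/z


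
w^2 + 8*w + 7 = (w + 1)*(w + 7)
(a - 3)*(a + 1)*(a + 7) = a^3 + 5*a^2 - 17*a - 21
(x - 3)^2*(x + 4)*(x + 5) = x^4 + 3*x^3 - 25*x^2 - 39*x + 180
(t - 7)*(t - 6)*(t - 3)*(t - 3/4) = t^4 - 67*t^3/4 + 93*t^2 - 747*t/4 + 189/2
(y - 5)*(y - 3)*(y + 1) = y^3 - 7*y^2 + 7*y + 15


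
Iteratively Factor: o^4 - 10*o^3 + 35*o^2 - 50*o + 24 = (o - 4)*(o^3 - 6*o^2 + 11*o - 6) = (o - 4)*(o - 3)*(o^2 - 3*o + 2) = (o - 4)*(o - 3)*(o - 1)*(o - 2)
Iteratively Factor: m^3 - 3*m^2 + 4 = (m - 2)*(m^2 - m - 2) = (m - 2)*(m + 1)*(m - 2)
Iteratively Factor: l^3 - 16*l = (l - 4)*(l^2 + 4*l) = (l - 4)*(l + 4)*(l)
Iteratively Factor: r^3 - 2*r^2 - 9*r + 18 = (r - 3)*(r^2 + r - 6) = (r - 3)*(r - 2)*(r + 3)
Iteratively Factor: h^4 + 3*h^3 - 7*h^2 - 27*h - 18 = (h + 3)*(h^3 - 7*h - 6) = (h + 2)*(h + 3)*(h^2 - 2*h - 3) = (h - 3)*(h + 2)*(h + 3)*(h + 1)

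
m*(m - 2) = m^2 - 2*m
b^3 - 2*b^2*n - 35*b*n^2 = b*(b - 7*n)*(b + 5*n)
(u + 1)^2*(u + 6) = u^3 + 8*u^2 + 13*u + 6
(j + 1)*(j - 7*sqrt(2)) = j^2 - 7*sqrt(2)*j + j - 7*sqrt(2)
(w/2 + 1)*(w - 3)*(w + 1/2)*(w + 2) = w^4/2 + 3*w^3/4 - 15*w^2/4 - 8*w - 3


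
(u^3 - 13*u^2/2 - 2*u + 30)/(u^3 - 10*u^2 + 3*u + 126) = (u^2 - u/2 - 5)/(u^2 - 4*u - 21)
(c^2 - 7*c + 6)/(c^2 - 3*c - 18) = (c - 1)/(c + 3)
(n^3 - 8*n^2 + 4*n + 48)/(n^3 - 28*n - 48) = (n - 4)/(n + 4)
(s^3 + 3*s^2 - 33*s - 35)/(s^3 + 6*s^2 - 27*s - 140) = (s + 1)/(s + 4)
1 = 1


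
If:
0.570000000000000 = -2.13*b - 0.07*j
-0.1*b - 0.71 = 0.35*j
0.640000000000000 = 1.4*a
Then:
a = 0.46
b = -0.20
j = -1.97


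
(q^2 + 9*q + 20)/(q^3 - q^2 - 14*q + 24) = (q + 5)/(q^2 - 5*q + 6)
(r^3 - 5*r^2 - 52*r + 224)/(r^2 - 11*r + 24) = (r^2 + 3*r - 28)/(r - 3)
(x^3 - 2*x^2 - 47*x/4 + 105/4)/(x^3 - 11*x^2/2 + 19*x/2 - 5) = (2*x^2 + x - 21)/(2*(x^2 - 3*x + 2))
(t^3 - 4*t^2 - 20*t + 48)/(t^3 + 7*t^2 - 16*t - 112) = (t^2 - 8*t + 12)/(t^2 + 3*t - 28)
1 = 1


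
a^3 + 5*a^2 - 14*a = a*(a - 2)*(a + 7)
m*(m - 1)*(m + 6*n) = m^3 + 6*m^2*n - m^2 - 6*m*n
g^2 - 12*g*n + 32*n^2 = (g - 8*n)*(g - 4*n)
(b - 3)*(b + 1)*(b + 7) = b^3 + 5*b^2 - 17*b - 21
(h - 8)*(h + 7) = h^2 - h - 56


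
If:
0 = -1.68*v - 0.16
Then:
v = -0.10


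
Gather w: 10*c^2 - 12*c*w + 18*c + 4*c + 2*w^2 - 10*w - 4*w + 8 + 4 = 10*c^2 + 22*c + 2*w^2 + w*(-12*c - 14) + 12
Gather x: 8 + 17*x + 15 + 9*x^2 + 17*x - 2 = 9*x^2 + 34*x + 21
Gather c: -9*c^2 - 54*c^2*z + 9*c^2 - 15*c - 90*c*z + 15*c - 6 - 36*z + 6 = -54*c^2*z - 90*c*z - 36*z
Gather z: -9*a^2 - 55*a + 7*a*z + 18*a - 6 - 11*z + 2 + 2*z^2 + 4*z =-9*a^2 - 37*a + 2*z^2 + z*(7*a - 7) - 4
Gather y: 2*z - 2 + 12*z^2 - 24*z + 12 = 12*z^2 - 22*z + 10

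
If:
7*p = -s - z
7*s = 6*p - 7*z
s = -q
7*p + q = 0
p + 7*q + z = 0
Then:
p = 0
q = 0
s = 0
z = 0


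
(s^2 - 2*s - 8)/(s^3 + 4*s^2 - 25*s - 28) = (s + 2)/(s^2 + 8*s + 7)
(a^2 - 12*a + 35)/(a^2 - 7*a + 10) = (a - 7)/(a - 2)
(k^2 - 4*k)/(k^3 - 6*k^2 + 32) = k/(k^2 - 2*k - 8)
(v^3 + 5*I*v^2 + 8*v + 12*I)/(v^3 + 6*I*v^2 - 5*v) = (v^2 + 4*I*v + 12)/(v*(v + 5*I))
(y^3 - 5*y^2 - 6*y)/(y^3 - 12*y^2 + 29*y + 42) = y/(y - 7)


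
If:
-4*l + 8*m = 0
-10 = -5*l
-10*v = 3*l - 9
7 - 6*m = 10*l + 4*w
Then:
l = 2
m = 1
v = 3/10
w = -19/4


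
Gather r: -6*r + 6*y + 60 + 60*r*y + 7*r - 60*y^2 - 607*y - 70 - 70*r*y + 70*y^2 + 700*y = r*(1 - 10*y) + 10*y^2 + 99*y - 10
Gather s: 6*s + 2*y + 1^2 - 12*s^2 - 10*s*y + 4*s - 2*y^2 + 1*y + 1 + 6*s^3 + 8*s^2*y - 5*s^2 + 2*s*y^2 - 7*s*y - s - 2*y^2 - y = 6*s^3 + s^2*(8*y - 17) + s*(2*y^2 - 17*y + 9) - 4*y^2 + 2*y + 2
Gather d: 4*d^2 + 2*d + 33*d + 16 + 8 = 4*d^2 + 35*d + 24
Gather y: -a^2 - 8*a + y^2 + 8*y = -a^2 - 8*a + y^2 + 8*y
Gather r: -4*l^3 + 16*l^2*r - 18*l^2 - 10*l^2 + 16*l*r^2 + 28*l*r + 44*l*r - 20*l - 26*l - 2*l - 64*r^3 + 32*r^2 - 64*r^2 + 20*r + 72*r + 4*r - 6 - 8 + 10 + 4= -4*l^3 - 28*l^2 - 48*l - 64*r^3 + r^2*(16*l - 32) + r*(16*l^2 + 72*l + 96)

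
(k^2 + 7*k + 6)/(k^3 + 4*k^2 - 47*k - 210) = (k + 1)/(k^2 - 2*k - 35)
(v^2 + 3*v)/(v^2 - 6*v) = (v + 3)/(v - 6)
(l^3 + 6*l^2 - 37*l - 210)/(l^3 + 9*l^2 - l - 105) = (l - 6)/(l - 3)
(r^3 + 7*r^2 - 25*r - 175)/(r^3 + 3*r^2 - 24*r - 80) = (r^2 + 12*r + 35)/(r^2 + 8*r + 16)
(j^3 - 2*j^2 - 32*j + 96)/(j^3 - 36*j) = (j^2 - 8*j + 16)/(j*(j - 6))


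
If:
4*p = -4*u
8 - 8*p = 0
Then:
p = 1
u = -1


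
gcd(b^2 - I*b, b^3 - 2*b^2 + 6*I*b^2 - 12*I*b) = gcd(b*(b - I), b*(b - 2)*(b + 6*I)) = b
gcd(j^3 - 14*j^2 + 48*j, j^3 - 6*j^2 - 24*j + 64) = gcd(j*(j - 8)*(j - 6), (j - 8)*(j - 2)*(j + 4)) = j - 8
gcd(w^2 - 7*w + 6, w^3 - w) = w - 1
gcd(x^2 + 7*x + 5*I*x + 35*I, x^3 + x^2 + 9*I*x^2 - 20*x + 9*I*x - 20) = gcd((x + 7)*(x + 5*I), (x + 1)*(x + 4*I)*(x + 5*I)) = x + 5*I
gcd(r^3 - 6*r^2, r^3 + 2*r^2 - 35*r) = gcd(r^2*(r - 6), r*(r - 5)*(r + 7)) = r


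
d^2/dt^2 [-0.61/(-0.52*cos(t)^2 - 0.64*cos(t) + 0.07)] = (-0.659776*(1 - cos(t)^2)^2 - 0.609024*cos(t)^3 - 0.66856*cos(t)^2 + 1.19072*cos(t) + 1.203896)/(0.52*cos(t)^2 + 0.64*cos(t) - 0.07)^3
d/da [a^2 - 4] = 2*a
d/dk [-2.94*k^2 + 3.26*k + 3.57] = 3.26 - 5.88*k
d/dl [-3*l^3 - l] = -9*l^2 - 1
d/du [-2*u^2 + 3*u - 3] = 3 - 4*u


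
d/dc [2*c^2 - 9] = 4*c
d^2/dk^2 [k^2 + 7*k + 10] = 2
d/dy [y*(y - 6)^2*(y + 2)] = 4*y^3 - 30*y^2 + 24*y + 72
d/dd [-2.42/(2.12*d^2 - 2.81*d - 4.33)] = (10.2608*d - 6.8002)/(-2.12*d^2 + 2.81*d + 4.33)^2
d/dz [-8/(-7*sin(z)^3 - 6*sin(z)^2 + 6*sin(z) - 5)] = 24*(-7*sin(z)^2 - 4*sin(z) + 2)*cos(z)/(7*sin(z)^3 + 6*sin(z)^2 - 6*sin(z) + 5)^2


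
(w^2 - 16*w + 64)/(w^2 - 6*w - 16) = (w - 8)/(w + 2)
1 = 1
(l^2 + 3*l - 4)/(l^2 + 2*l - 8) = (l - 1)/(l - 2)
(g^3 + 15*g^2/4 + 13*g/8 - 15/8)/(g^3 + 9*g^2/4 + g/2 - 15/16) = 2*(g + 3)/(2*g + 3)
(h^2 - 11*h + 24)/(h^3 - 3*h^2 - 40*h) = (h - 3)/(h*(h + 5))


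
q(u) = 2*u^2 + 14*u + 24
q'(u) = 4*u + 14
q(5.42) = 158.63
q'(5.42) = 35.68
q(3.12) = 87.15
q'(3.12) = 26.48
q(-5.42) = 6.87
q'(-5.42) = -7.68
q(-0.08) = 22.89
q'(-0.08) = 13.68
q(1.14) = 42.56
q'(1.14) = 18.56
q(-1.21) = 9.99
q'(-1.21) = 9.16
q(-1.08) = 11.21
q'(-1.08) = 9.68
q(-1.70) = 5.98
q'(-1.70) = 7.20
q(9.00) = 312.00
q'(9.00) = 50.00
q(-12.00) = 144.00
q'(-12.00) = -34.00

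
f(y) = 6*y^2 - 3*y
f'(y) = 12*y - 3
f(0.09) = -0.22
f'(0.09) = -1.92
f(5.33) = 154.46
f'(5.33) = 60.96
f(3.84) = 76.95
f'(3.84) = 43.08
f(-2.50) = 45.00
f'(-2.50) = -33.00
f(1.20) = 5.04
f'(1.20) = 11.40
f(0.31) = -0.35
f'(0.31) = 0.72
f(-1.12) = 10.89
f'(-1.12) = -16.44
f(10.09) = 580.58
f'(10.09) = 118.08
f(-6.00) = 234.00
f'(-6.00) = -75.00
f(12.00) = 828.00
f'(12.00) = 141.00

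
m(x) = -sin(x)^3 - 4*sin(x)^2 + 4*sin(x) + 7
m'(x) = -3*sin(x)^2*cos(x) - 8*sin(x)*cos(x) + 4*cos(x)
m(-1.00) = 1.40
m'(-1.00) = 4.65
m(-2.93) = 5.99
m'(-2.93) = -5.42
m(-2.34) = 2.43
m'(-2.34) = -5.70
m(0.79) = 7.46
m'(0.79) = -2.25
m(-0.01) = 6.96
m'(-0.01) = 4.08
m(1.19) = 6.47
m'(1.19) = -2.23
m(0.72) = 7.61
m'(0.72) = -1.94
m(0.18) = 7.58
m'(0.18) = 2.43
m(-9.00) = 4.74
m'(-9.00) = -6.18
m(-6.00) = 7.78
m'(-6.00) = 1.47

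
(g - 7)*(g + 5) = g^2 - 2*g - 35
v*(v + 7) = v^2 + 7*v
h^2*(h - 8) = h^3 - 8*h^2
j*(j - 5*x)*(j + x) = j^3 - 4*j^2*x - 5*j*x^2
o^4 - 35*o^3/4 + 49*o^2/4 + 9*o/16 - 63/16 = (o - 7)*(o - 3/2)*(o - 3/4)*(o + 1/2)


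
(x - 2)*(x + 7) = x^2 + 5*x - 14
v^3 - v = v*(v - 1)*(v + 1)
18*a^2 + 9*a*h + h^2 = (3*a + h)*(6*a + h)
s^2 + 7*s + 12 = (s + 3)*(s + 4)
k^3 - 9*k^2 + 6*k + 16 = (k - 8)*(k - 2)*(k + 1)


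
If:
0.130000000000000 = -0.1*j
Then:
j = -1.30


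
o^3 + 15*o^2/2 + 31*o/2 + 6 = (o + 1/2)*(o + 3)*(o + 4)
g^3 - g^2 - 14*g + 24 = (g - 3)*(g - 2)*(g + 4)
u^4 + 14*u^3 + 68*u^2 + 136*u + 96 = (u + 2)^2*(u + 4)*(u + 6)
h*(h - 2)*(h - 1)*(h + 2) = h^4 - h^3 - 4*h^2 + 4*h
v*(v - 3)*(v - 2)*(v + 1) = v^4 - 4*v^3 + v^2 + 6*v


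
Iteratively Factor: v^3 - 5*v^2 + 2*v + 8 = (v + 1)*(v^2 - 6*v + 8) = (v - 2)*(v + 1)*(v - 4)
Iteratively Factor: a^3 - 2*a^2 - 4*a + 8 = (a - 2)*(a^2 - 4) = (a - 2)^2*(a + 2)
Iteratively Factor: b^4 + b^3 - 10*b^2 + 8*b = (b - 1)*(b^3 + 2*b^2 - 8*b) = (b - 1)*(b + 4)*(b^2 - 2*b) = (b - 2)*(b - 1)*(b + 4)*(b)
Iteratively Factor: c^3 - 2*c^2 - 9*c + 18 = (c + 3)*(c^2 - 5*c + 6) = (c - 3)*(c + 3)*(c - 2)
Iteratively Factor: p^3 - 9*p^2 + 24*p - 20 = (p - 5)*(p^2 - 4*p + 4) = (p - 5)*(p - 2)*(p - 2)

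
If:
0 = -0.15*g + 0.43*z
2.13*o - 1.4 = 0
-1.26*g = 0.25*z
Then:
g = 0.00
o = 0.66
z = 0.00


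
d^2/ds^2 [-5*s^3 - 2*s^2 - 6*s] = -30*s - 4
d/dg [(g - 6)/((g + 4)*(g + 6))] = (-g^2 + 12*g + 84)/(g^4 + 20*g^3 + 148*g^2 + 480*g + 576)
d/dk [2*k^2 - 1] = 4*k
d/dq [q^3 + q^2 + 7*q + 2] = 3*q^2 + 2*q + 7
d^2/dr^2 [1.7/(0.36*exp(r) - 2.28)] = (0.22032*exp(r) + 1.39536)*exp(r)/(0.36*exp(r) - 2.28)^3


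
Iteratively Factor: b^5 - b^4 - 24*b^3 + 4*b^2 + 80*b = (b - 5)*(b^4 + 4*b^3 - 4*b^2 - 16*b) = b*(b - 5)*(b^3 + 4*b^2 - 4*b - 16) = b*(b - 5)*(b + 2)*(b^2 + 2*b - 8) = b*(b - 5)*(b + 2)*(b + 4)*(b - 2)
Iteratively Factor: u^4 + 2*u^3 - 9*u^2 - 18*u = (u)*(u^3 + 2*u^2 - 9*u - 18) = u*(u + 3)*(u^2 - u - 6) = u*(u + 2)*(u + 3)*(u - 3)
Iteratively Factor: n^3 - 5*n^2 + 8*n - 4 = (n - 2)*(n^2 - 3*n + 2) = (n - 2)*(n - 1)*(n - 2)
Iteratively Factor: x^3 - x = (x + 1)*(x^2 - x) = x*(x + 1)*(x - 1)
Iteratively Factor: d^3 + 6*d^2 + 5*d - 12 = (d + 4)*(d^2 + 2*d - 3) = (d - 1)*(d + 4)*(d + 3)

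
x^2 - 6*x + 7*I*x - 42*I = (x - 6)*(x + 7*I)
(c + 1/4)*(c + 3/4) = c^2 + c + 3/16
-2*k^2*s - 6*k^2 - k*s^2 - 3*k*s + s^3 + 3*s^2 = (-2*k + s)*(k + s)*(s + 3)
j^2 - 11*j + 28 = (j - 7)*(j - 4)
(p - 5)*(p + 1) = p^2 - 4*p - 5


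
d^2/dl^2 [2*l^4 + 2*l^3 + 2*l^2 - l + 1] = 24*l^2 + 12*l + 4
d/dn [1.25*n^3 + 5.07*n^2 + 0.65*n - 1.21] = 3.75*n^2 + 10.14*n + 0.65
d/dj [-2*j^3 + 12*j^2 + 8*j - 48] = -6*j^2 + 24*j + 8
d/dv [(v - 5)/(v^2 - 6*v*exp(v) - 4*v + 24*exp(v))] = (v^2 - 6*v*exp(v) - 4*v + 2*(v - 5)*(3*v*exp(v) - v - 9*exp(v) + 2) + 24*exp(v))/(v^2 - 6*v*exp(v) - 4*v + 24*exp(v))^2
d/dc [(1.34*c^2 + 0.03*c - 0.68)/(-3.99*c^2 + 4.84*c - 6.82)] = (6.6053*c^2 - 23.704*c + 3.0866)/(15.9201*c^4 - 38.6232*c^3 + 77.8492*c^2 - 66.0176*c + 46.5124)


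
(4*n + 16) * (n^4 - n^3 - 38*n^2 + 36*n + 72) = 4*n^5 + 12*n^4 - 168*n^3 - 464*n^2 + 864*n + 1152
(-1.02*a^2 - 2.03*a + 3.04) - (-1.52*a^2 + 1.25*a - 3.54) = 0.5*a^2 - 3.28*a + 6.58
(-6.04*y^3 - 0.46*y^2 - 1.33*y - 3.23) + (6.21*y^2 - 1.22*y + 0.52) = -6.04*y^3 + 5.75*y^2 - 2.55*y - 2.71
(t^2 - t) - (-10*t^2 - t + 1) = 11*t^2 - 1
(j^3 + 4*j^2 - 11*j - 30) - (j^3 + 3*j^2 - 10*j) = j^2 - j - 30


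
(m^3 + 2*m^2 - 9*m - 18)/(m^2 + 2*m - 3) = (m^2 - m - 6)/(m - 1)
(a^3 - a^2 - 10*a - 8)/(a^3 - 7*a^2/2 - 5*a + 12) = 2*(a + 1)/(2*a - 3)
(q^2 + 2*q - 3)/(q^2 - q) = (q + 3)/q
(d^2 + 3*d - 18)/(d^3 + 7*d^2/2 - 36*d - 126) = 2*(d - 3)/(2*d^2 - 5*d - 42)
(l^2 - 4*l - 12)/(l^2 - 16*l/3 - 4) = 3*(l + 2)/(3*l + 2)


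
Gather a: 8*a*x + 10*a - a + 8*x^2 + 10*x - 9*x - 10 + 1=a*(8*x + 9) + 8*x^2 + x - 9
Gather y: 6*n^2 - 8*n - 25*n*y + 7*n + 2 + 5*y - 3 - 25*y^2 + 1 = 6*n^2 - n - 25*y^2 + y*(5 - 25*n)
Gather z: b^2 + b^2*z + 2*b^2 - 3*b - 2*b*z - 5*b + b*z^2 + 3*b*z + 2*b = 3*b^2 + b*z^2 - 6*b + z*(b^2 + b)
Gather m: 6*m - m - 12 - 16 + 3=5*m - 25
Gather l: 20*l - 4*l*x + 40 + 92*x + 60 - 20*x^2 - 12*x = l*(20 - 4*x) - 20*x^2 + 80*x + 100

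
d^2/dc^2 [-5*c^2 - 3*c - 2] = -10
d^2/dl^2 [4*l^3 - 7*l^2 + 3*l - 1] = 24*l - 14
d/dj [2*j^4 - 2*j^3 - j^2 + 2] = 2*j*(4*j^2 - 3*j - 1)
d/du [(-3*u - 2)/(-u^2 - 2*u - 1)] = (-3*u - 1)/(u^3 + 3*u^2 + 3*u + 1)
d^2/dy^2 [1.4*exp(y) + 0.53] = 1.4*exp(y)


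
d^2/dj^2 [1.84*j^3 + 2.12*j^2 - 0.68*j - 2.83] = 11.04*j + 4.24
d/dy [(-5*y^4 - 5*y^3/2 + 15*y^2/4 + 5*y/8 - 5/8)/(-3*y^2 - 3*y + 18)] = 5*(16*y^5 + 28*y^4 - 184*y^3 - 77*y^2 + 70*y + 5)/(24*(y^4 + 2*y^3 - 11*y^2 - 12*y + 36))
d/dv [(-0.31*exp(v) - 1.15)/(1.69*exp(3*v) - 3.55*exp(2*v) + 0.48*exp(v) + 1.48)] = (1.0478*exp(3*v) + 4.73*exp(2*v) - 8.165*exp(v) + 0.0931999999999999)*exp(v)/(2.8561*exp(6*v) - 11.999*exp(5*v) + 14.2249*exp(4*v) + 1.5944*exp(3*v) - 10.2776*exp(2*v) + 1.4208*exp(v) + 2.1904)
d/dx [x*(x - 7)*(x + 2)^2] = 4*x^3 - 9*x^2 - 48*x - 28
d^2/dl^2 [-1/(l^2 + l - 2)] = 2*(l^2 + l - (2*l + 1)^2 - 2)/(l^2 + l - 2)^3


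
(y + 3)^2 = y^2 + 6*y + 9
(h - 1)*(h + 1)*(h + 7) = h^3 + 7*h^2 - h - 7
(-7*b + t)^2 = 49*b^2 - 14*b*t + t^2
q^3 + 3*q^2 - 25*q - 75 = (q - 5)*(q + 3)*(q + 5)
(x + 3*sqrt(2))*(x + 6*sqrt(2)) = x^2 + 9*sqrt(2)*x + 36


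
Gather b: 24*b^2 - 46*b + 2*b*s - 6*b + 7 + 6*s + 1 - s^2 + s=24*b^2 + b*(2*s - 52) - s^2 + 7*s + 8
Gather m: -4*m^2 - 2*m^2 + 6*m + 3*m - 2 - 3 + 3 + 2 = -6*m^2 + 9*m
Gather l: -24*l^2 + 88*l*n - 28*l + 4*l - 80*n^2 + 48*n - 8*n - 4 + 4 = -24*l^2 + l*(88*n - 24) - 80*n^2 + 40*n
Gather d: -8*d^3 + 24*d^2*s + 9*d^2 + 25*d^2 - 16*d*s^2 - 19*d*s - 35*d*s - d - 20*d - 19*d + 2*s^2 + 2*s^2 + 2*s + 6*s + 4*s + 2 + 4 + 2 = -8*d^3 + d^2*(24*s + 34) + d*(-16*s^2 - 54*s - 40) + 4*s^2 + 12*s + 8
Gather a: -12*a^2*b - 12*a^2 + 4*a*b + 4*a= a^2*(-12*b - 12) + a*(4*b + 4)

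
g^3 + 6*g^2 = g^2*(g + 6)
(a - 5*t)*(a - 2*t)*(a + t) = a^3 - 6*a^2*t + 3*a*t^2 + 10*t^3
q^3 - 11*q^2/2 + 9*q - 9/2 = (q - 3)*(q - 3/2)*(q - 1)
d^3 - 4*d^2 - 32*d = d*(d - 8)*(d + 4)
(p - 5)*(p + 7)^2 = p^3 + 9*p^2 - 21*p - 245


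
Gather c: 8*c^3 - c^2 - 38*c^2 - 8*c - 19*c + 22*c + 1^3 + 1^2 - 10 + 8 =8*c^3 - 39*c^2 - 5*c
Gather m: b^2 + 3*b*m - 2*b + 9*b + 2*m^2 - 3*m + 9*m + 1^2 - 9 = b^2 + 7*b + 2*m^2 + m*(3*b + 6) - 8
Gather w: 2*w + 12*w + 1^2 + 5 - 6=14*w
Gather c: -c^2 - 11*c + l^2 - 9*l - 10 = -c^2 - 11*c + l^2 - 9*l - 10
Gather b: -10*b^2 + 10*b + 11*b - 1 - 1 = -10*b^2 + 21*b - 2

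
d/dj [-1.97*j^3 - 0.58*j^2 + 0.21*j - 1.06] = -5.91*j^2 - 1.16*j + 0.21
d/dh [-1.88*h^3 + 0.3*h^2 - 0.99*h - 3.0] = -5.64*h^2 + 0.6*h - 0.99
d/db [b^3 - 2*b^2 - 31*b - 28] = 3*b^2 - 4*b - 31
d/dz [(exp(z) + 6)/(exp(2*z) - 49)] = (-2*(exp(z) + 6)*exp(z) + exp(2*z) - 49)*exp(z)/(exp(2*z) - 49)^2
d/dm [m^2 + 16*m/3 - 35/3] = 2*m + 16/3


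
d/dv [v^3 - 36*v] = 3*v^2 - 36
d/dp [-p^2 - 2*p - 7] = -2*p - 2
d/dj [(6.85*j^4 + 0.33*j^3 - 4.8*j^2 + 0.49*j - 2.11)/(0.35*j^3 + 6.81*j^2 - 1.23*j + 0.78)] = (2.3975*j^6 + 93.297*j^5 - 21.3492*j^4 + 20.2172*j^3 + 5.5548*j^2 + 21.2502*j - 2.2131)/(0.1225*j^6 + 4.767*j^5 + 45.5151*j^4 - 16.2066*j^3 + 12.1365*j^2 - 1.9188*j + 0.6084)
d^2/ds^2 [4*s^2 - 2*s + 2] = 8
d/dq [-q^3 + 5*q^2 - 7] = q*(10 - 3*q)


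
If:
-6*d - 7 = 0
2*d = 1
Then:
No Solution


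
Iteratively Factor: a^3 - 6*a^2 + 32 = (a - 4)*(a^2 - 2*a - 8) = (a - 4)^2*(a + 2)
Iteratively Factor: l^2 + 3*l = (l + 3)*(l)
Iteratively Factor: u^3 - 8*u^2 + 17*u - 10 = (u - 5)*(u^2 - 3*u + 2) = (u - 5)*(u - 1)*(u - 2)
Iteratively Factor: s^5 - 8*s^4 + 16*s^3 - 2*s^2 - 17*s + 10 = (s - 5)*(s^4 - 3*s^3 + s^2 + 3*s - 2) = (s - 5)*(s + 1)*(s^3 - 4*s^2 + 5*s - 2) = (s - 5)*(s - 1)*(s + 1)*(s^2 - 3*s + 2) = (s - 5)*(s - 1)^2*(s + 1)*(s - 2)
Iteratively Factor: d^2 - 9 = (d + 3)*(d - 3)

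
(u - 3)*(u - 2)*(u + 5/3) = u^3 - 10*u^2/3 - 7*u/3 + 10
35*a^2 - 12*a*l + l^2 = (-7*a + l)*(-5*a + l)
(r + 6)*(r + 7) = r^2 + 13*r + 42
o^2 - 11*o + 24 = (o - 8)*(o - 3)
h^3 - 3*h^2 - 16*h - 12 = (h - 6)*(h + 1)*(h + 2)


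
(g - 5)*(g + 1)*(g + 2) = g^3 - 2*g^2 - 13*g - 10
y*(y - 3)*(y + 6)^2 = y^4 + 9*y^3 - 108*y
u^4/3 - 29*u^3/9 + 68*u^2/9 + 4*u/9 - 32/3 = (u/3 + 1/3)*(u - 6)*(u - 8/3)*(u - 2)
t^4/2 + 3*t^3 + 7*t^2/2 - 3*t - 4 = (t/2 + 1)*(t - 1)*(t + 1)*(t + 4)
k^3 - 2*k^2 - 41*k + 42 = (k - 7)*(k - 1)*(k + 6)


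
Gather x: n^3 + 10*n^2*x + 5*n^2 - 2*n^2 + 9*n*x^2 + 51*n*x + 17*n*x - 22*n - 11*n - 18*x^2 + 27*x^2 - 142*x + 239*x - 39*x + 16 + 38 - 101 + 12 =n^3 + 3*n^2 - 33*n + x^2*(9*n + 9) + x*(10*n^2 + 68*n + 58) - 35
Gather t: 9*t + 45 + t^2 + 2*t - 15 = t^2 + 11*t + 30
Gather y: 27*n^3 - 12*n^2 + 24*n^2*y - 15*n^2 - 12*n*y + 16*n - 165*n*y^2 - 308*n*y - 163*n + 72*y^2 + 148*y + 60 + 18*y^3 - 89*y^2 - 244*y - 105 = 27*n^3 - 27*n^2 - 147*n + 18*y^3 + y^2*(-165*n - 17) + y*(24*n^2 - 320*n - 96) - 45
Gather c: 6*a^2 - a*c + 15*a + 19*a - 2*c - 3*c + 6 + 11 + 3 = 6*a^2 + 34*a + c*(-a - 5) + 20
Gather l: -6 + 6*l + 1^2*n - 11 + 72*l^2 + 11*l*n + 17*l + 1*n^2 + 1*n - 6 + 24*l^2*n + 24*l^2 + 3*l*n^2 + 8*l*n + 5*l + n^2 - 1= l^2*(24*n + 96) + l*(3*n^2 + 19*n + 28) + 2*n^2 + 2*n - 24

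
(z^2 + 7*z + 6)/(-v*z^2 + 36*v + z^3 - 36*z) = (z + 1)/(-v*z + 6*v + z^2 - 6*z)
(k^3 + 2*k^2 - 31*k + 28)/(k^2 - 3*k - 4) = (k^2 + 6*k - 7)/(k + 1)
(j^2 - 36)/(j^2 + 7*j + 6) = (j - 6)/(j + 1)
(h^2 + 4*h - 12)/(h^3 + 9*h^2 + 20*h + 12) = (h - 2)/(h^2 + 3*h + 2)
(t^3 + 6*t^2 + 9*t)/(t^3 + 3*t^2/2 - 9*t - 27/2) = 2*t*(t + 3)/(2*t^2 - 3*t - 9)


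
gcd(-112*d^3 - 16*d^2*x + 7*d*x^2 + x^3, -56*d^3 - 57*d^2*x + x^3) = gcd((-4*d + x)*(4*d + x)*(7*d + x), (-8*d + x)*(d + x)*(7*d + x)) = 7*d + x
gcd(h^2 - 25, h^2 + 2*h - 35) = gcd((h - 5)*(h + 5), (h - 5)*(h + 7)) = h - 5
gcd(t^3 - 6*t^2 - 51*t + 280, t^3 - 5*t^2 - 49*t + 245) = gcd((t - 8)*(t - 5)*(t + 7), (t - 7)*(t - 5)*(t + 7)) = t^2 + 2*t - 35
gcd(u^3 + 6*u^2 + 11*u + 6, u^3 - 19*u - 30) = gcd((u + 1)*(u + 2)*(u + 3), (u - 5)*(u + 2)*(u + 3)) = u^2 + 5*u + 6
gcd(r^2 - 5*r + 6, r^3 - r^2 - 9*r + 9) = r - 3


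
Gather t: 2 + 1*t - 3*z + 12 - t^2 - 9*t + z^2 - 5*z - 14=-t^2 - 8*t + z^2 - 8*z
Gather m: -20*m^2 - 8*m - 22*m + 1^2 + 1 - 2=-20*m^2 - 30*m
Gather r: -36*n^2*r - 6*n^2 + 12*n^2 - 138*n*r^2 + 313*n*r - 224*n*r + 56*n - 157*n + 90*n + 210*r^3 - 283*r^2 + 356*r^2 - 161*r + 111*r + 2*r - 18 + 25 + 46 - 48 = 6*n^2 - 11*n + 210*r^3 + r^2*(73 - 138*n) + r*(-36*n^2 + 89*n - 48) + 5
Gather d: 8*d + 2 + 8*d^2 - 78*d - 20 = 8*d^2 - 70*d - 18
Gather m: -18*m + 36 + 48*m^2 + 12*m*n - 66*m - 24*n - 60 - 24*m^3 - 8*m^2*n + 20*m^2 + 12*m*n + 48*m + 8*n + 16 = -24*m^3 + m^2*(68 - 8*n) + m*(24*n - 36) - 16*n - 8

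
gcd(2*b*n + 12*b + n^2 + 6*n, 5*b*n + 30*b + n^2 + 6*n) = n + 6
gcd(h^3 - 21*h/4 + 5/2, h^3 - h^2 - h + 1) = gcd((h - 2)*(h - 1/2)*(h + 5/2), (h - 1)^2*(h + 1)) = 1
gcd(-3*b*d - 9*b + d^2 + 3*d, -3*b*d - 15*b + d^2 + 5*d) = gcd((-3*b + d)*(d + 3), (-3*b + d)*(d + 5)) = 3*b - d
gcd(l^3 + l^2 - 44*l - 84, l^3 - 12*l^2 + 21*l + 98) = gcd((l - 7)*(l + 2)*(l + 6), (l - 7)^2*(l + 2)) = l^2 - 5*l - 14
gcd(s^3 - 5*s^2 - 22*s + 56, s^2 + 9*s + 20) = s + 4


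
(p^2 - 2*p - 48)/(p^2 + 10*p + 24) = (p - 8)/(p + 4)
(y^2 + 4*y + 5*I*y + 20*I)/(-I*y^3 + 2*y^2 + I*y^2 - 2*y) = (I*y^2 + y*(-5 + 4*I) - 20)/(y*(y^2 + y*(-1 + 2*I) - 2*I))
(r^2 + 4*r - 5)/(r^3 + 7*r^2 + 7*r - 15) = 1/(r + 3)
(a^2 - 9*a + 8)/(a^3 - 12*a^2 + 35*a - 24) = 1/(a - 3)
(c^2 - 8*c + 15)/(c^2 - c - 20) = (c - 3)/(c + 4)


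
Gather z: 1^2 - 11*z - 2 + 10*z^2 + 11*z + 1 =10*z^2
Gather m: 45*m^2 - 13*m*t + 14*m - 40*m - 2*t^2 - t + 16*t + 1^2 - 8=45*m^2 + m*(-13*t - 26) - 2*t^2 + 15*t - 7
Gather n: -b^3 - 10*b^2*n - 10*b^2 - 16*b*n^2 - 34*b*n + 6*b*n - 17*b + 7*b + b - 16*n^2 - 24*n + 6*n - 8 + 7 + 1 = -b^3 - 10*b^2 - 9*b + n^2*(-16*b - 16) + n*(-10*b^2 - 28*b - 18)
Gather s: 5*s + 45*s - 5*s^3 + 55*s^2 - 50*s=-5*s^3 + 55*s^2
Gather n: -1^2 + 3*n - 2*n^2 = -2*n^2 + 3*n - 1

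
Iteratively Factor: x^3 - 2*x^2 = (x)*(x^2 - 2*x) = x*(x - 2)*(x)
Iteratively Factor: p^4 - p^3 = (p)*(p^3 - p^2) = p*(p - 1)*(p^2) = p^2*(p - 1)*(p)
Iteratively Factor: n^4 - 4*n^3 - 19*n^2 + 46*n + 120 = (n + 2)*(n^3 - 6*n^2 - 7*n + 60) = (n - 4)*(n + 2)*(n^2 - 2*n - 15) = (n - 5)*(n - 4)*(n + 2)*(n + 3)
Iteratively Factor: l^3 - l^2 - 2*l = (l + 1)*(l^2 - 2*l) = (l - 2)*(l + 1)*(l)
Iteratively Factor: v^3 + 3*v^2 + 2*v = (v + 2)*(v^2 + v) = v*(v + 2)*(v + 1)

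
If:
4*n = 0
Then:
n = 0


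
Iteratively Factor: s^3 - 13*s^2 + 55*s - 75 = (s - 5)*(s^2 - 8*s + 15) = (s - 5)^2*(s - 3)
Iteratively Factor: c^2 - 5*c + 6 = (c - 2)*(c - 3)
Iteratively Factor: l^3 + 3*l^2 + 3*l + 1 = (l + 1)*(l^2 + 2*l + 1) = (l + 1)^2*(l + 1)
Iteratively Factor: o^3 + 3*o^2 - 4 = (o - 1)*(o^2 + 4*o + 4) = (o - 1)*(o + 2)*(o + 2)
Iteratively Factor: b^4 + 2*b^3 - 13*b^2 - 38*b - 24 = (b - 4)*(b^3 + 6*b^2 + 11*b + 6) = (b - 4)*(b + 2)*(b^2 + 4*b + 3) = (b - 4)*(b + 1)*(b + 2)*(b + 3)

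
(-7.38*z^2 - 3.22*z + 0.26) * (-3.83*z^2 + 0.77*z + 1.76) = 28.2654*z^4 + 6.65*z^3 - 16.464*z^2 - 5.467*z + 0.4576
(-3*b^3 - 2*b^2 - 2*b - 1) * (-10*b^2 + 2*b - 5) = 30*b^5 + 14*b^4 + 31*b^3 + 16*b^2 + 8*b + 5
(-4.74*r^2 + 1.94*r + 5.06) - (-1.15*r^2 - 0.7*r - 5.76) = -3.59*r^2 + 2.64*r + 10.82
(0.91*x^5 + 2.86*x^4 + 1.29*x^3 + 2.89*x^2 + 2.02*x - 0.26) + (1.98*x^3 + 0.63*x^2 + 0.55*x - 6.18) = 0.91*x^5 + 2.86*x^4 + 3.27*x^3 + 3.52*x^2 + 2.57*x - 6.44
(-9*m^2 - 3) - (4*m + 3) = -9*m^2 - 4*m - 6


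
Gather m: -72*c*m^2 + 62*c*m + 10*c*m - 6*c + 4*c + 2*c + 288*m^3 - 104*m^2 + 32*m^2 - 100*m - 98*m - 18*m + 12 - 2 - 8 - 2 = 288*m^3 + m^2*(-72*c - 72) + m*(72*c - 216)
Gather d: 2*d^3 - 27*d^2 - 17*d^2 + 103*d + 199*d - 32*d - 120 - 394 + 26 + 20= 2*d^3 - 44*d^2 + 270*d - 468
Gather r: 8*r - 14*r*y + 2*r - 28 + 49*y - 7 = r*(10 - 14*y) + 49*y - 35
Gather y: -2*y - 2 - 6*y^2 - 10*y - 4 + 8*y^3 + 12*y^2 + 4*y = 8*y^3 + 6*y^2 - 8*y - 6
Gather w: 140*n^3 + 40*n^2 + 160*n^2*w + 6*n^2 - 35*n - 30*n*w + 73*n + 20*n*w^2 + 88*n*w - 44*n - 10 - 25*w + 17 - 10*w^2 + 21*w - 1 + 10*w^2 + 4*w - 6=140*n^3 + 46*n^2 + 20*n*w^2 - 6*n + w*(160*n^2 + 58*n)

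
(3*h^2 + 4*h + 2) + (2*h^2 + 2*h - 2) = 5*h^2 + 6*h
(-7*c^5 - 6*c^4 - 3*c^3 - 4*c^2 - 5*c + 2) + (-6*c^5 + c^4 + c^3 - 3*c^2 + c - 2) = -13*c^5 - 5*c^4 - 2*c^3 - 7*c^2 - 4*c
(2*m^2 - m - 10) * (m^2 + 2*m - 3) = 2*m^4 + 3*m^3 - 18*m^2 - 17*m + 30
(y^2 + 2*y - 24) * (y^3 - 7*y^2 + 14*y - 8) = y^5 - 5*y^4 - 24*y^3 + 188*y^2 - 352*y + 192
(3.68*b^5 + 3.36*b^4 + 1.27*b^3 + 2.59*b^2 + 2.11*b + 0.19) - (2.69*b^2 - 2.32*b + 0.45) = 3.68*b^5 + 3.36*b^4 + 1.27*b^3 - 0.1*b^2 + 4.43*b - 0.26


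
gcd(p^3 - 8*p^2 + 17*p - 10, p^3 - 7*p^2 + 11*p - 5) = p^2 - 6*p + 5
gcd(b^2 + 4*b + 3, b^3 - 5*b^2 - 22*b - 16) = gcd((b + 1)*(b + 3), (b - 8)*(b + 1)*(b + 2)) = b + 1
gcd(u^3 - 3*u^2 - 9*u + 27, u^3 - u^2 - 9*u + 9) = u^2 - 9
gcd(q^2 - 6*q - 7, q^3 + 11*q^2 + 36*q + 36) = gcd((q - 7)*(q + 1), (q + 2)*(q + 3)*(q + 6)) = 1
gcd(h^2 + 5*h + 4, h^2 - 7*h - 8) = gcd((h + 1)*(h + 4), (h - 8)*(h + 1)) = h + 1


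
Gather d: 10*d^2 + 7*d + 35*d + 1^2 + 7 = 10*d^2 + 42*d + 8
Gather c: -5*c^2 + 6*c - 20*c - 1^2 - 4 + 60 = -5*c^2 - 14*c + 55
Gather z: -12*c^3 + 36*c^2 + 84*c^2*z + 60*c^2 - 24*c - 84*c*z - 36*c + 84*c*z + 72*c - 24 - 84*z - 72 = -12*c^3 + 96*c^2 + 12*c + z*(84*c^2 - 84) - 96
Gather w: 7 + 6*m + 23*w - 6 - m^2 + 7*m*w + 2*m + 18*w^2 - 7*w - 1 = -m^2 + 8*m + 18*w^2 + w*(7*m + 16)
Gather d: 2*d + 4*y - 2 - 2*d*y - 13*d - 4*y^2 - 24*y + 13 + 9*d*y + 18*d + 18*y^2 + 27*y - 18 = d*(7*y + 7) + 14*y^2 + 7*y - 7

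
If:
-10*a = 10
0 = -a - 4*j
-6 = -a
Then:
No Solution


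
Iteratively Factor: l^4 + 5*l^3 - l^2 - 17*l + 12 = (l + 3)*(l^3 + 2*l^2 - 7*l + 4) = (l - 1)*(l + 3)*(l^2 + 3*l - 4) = (l - 1)*(l + 3)*(l + 4)*(l - 1)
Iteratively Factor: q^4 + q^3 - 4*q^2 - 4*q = (q)*(q^3 + q^2 - 4*q - 4) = q*(q + 1)*(q^2 - 4) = q*(q - 2)*(q + 1)*(q + 2)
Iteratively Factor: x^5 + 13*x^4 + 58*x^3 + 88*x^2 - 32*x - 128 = (x + 2)*(x^4 + 11*x^3 + 36*x^2 + 16*x - 64) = (x + 2)*(x + 4)*(x^3 + 7*x^2 + 8*x - 16) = (x + 2)*(x + 4)^2*(x^2 + 3*x - 4) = (x + 2)*(x + 4)^3*(x - 1)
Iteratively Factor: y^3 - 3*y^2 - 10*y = (y)*(y^2 - 3*y - 10) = y*(y - 5)*(y + 2)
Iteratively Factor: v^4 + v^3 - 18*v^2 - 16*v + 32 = (v + 2)*(v^3 - v^2 - 16*v + 16) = (v - 4)*(v + 2)*(v^2 + 3*v - 4) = (v - 4)*(v + 2)*(v + 4)*(v - 1)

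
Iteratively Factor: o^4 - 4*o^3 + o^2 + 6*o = (o - 3)*(o^3 - o^2 - 2*o) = (o - 3)*(o - 2)*(o^2 + o) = (o - 3)*(o - 2)*(o + 1)*(o)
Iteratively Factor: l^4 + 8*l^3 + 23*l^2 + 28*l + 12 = (l + 3)*(l^3 + 5*l^2 + 8*l + 4) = (l + 2)*(l + 3)*(l^2 + 3*l + 2) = (l + 1)*(l + 2)*(l + 3)*(l + 2)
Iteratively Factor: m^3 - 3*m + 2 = (m + 2)*(m^2 - 2*m + 1) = (m - 1)*(m + 2)*(m - 1)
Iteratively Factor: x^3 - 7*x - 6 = (x + 1)*(x^2 - x - 6) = (x - 3)*(x + 1)*(x + 2)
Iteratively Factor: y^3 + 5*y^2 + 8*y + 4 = (y + 1)*(y^2 + 4*y + 4) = (y + 1)*(y + 2)*(y + 2)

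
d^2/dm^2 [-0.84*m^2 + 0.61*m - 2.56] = -1.68000000000000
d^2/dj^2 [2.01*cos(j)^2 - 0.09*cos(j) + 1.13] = 0.09*cos(j) - 4.02*cos(2*j)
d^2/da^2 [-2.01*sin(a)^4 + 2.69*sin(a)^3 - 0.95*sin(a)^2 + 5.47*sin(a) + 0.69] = 32.16*sin(a)^4 - 24.21*sin(a)^3 - 20.32*sin(a)^2 + 10.67*sin(a) - 1.9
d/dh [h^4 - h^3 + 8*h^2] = h*(4*h^2 - 3*h + 16)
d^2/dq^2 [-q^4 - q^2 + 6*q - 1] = -12*q^2 - 2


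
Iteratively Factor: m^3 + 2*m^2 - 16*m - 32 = (m + 4)*(m^2 - 2*m - 8) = (m - 4)*(m + 4)*(m + 2)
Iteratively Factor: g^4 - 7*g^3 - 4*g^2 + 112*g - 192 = (g - 3)*(g^3 - 4*g^2 - 16*g + 64) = (g - 4)*(g - 3)*(g^2 - 16) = (g - 4)*(g - 3)*(g + 4)*(g - 4)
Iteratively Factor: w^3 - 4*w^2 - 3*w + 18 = (w - 3)*(w^2 - w - 6) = (w - 3)^2*(w + 2)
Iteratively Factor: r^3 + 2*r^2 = (r)*(r^2 + 2*r) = r*(r + 2)*(r)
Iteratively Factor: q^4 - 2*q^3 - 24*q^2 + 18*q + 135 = (q + 3)*(q^3 - 5*q^2 - 9*q + 45) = (q - 3)*(q + 3)*(q^2 - 2*q - 15) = (q - 5)*(q - 3)*(q + 3)*(q + 3)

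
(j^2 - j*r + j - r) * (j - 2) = j^3 - j^2*r - j^2 + j*r - 2*j + 2*r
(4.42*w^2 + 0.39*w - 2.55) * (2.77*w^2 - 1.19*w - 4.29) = 12.2434*w^4 - 4.1795*w^3 - 26.4894*w^2 + 1.3614*w + 10.9395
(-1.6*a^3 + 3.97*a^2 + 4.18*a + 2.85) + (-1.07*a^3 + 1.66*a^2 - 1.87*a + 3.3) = -2.67*a^3 + 5.63*a^2 + 2.31*a + 6.15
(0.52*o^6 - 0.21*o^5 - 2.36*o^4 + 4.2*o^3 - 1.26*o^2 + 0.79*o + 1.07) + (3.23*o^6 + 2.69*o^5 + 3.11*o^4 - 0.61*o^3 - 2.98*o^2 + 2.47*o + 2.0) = 3.75*o^6 + 2.48*o^5 + 0.75*o^4 + 3.59*o^3 - 4.24*o^2 + 3.26*o + 3.07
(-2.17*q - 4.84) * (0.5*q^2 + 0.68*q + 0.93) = -1.085*q^3 - 3.8956*q^2 - 5.3093*q - 4.5012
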